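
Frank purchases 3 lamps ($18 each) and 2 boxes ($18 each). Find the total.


Cost of lamps:
3 x $18 = $54
Cost of boxes:
2 x $18 = $36
Add both:
$54 + $36 = $90

$90


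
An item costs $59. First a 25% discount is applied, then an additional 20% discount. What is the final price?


First discount:
25% of $59 = $14.75
Price after first discount:
$59 - $14.75 = $44.25
Second discount:
20% of $44.25 = $8.85
Final price:
$44.25 - $8.85 = $35.40

$35.40


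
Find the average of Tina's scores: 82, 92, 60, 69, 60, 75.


Add the scores:
82 + 92 + 60 + 69 + 60 + 75 = 438
Divide by the number of tests:
438 / 6 = 73

73


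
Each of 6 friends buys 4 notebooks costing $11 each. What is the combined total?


Cost per person:
4 x $11 = $44
Group total:
6 x $44 = $264

$264


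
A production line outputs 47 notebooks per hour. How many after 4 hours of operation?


Production rate: 47 notebooks per hour
Time: 4 hours
Total: 47 x 4 = 188 notebooks

188 notebooks


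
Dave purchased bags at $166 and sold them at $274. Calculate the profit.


Selling price = $274
Cost price = $166
Profit = selling price - cost price:
Profit = $274 - $166 = $108

$108


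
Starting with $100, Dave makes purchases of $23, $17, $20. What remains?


Add up expenses:
$23 + $17 + $20 = $60
Subtract from budget:
$100 - $60 = $40

$40


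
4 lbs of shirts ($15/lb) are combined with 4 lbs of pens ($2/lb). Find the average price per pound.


Cost of shirts:
4 x $15 = $60
Cost of pens:
4 x $2 = $8
Total cost: $60 + $8 = $68
Total weight: 8 lbs
Average: $68 / 8 = $8.50/lb

$8.50/lb


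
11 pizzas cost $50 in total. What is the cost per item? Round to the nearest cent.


Total cost: $50
Number of items: 11
Unit price: $50 / 11 = $4.5454... ≈ $4.55

$4.55


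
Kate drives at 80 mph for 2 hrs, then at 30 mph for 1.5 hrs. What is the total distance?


Leg 1 distance:
80 x 2 = 160 miles
Leg 2 distance:
30 x 1.5 = 45 miles
Total distance:
160 + 45 = 205 miles

205 miles


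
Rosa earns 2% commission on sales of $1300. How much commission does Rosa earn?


Convert rate to decimal:
2% = 0.02
Multiply by sales:
$1300 x 0.02 = $26

$26


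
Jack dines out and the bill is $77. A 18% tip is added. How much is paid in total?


Calculate the tip:
18% of $77 = $13.86
Add tip to meal cost:
$77 + $13.86 = $90.86

$90.86


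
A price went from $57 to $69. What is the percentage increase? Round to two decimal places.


Find the absolute change:
|69 - 57| = 12
Divide by original and multiply by 100:
12 / 57 x 100 = 21.0526...% ≈ 21.05%

21.05%


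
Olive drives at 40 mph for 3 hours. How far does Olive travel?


Use the formula: distance = speed x time
Speed = 40 mph, Time = 3 hours
40 x 3 = 120 miles

120 miles


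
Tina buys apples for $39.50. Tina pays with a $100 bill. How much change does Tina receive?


Start with the amount paid:
$100
Subtract the price:
$100 - $39.50 = $60.50

$60.50


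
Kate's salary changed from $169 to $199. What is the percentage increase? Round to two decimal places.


Find the absolute change:
|199 - 169| = 30
Divide by original and multiply by 100:
30 / 169 x 100 = 17.7514...% ≈ 17.75%

17.75%


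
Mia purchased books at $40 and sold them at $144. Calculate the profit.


Selling price = $144
Cost price = $40
Profit = selling price - cost price:
Profit = $144 - $40 = $104

$104


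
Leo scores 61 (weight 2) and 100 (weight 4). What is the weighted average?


Weighted sum:
2 x 61 + 4 x 100 = 522
Total weight:
2 + 4 = 6
Weighted average:
522 / 6 = 87

87


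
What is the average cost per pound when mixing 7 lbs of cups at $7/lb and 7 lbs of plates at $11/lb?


Cost of cups:
7 x $7 = $49
Cost of plates:
7 x $11 = $77
Total cost: $49 + $77 = $126
Total weight: 14 lbs
Average: $126 / 14 = $9/lb

$9/lb


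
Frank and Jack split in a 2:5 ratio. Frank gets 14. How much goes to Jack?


Find the multiplier:
14 / 2 = 7
Apply to Jack's share:
5 x 7 = 35

35


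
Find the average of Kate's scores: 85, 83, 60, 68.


Add the scores:
85 + 83 + 60 + 68 = 296
Divide by the number of tests:
296 / 4 = 74

74


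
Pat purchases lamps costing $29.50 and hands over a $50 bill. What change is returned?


Start with the amount paid:
$50
Subtract the price:
$50 - $29.50 = $20.50

$20.50


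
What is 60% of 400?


Convert percentage to decimal:
60% = 0.6
Multiply:
400 x 0.6 = 240

240


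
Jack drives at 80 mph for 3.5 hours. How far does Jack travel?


Use the formula: distance = speed x time
Speed = 80 mph, Time = 3.5 hours
80 x 3.5 = 280 miles

280 miles


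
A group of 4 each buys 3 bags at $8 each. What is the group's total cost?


Cost per person:
3 x $8 = $24
Group total:
4 x $24 = $96

$96


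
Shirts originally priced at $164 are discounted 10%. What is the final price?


Calculate the discount amount:
10% of $164 = $16.40
Subtract from original:
$164 - $16.40 = $147.60

$147.60


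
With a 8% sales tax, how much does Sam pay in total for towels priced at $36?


Calculate the tax:
8% of $36 = $2.88
Add tax to price:
$36 + $2.88 = $38.88

$38.88


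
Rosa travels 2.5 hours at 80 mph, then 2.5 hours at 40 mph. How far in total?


Leg 1 distance:
80 x 2.5 = 200 miles
Leg 2 distance:
40 x 2.5 = 100 miles
Total distance:
200 + 100 = 300 miles

300 miles


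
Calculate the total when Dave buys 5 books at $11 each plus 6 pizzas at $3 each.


Cost of books:
5 x $11 = $55
Cost of pizzas:
6 x $3 = $18
Add both:
$55 + $18 = $73

$73


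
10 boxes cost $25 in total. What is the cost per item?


Total cost: $25
Number of items: 10
Unit price: $25 / 10 = $2.50

$2.50


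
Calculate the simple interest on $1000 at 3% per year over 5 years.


Use the formula I = P x R x T / 100
P x R x T = 1000 x 3 x 5 = 15000
I = 15000 / 100 = $150

$150


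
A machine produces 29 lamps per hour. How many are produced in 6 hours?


Production rate: 29 lamps per hour
Time: 6 hours
Total: 29 x 6 = 174 lamps

174 lamps


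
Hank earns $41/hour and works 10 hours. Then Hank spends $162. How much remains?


Calculate earnings:
10 x $41 = $410
Subtract spending:
$410 - $162 = $248

$248


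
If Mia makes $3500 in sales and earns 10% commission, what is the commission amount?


Convert rate to decimal:
10% = 0.1
Multiply by sales:
$3500 x 0.1 = $350

$350


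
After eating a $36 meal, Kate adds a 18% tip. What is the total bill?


Calculate the tip:
18% of $36 = $6.48
Add tip to meal cost:
$36 + $6.48 = $42.48

$42.48


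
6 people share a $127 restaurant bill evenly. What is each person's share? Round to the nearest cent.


Total bill: $127
Number of people: 6
Each pays: $127 / 6 = $21.1666... ≈ $21.17

$21.17


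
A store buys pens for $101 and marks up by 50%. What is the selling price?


Calculate the markup amount:
50% of $101 = $50.50
Add to cost:
$101 + $50.50 = $151.50

$151.50


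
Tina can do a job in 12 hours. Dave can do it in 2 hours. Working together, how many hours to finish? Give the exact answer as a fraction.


Tina's rate: 1/12 of the job per hour
Dave's rate: 1/2 of the job per hour
Combined rate: 1/12 + 1/2 = 7/12 per hour
Time = 1 / (7/12) = 12/7 hours (≈ 1.71 hours)

12/7 hours


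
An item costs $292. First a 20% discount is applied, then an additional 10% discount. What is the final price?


First discount:
20% of $292 = $58.40
Price after first discount:
$292 - $58.40 = $233.60
Second discount:
10% of $233.60 = $23.36
Final price:
$233.60 - $23.36 = $210.24

$210.24


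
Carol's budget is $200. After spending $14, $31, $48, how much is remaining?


Add up expenses:
$14 + $31 + $48 = $93
Subtract from budget:
$200 - $93 = $107

$107


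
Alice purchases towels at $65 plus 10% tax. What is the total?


Calculate the tax:
10% of $65 = $6.50
Add tax to price:
$65 + $6.50 = $71.50

$71.50


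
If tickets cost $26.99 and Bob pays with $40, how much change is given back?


Start with the amount paid:
$40
Subtract the price:
$40 - $26.99 = $13.01

$13.01


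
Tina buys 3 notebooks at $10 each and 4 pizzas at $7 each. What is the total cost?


Cost of notebooks:
3 x $10 = $30
Cost of pizzas:
4 x $7 = $28
Add both:
$30 + $28 = $58

$58


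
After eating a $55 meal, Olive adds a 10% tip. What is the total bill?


Calculate the tip:
10% of $55 = $5.50
Add tip to meal cost:
$55 + $5.50 = $60.50

$60.50


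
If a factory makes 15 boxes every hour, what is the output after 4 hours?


Production rate: 15 boxes per hour
Time: 4 hours
Total: 15 x 4 = 60 boxes

60 boxes


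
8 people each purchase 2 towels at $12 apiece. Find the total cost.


Cost per person:
2 x $12 = $24
Group total:
8 x $24 = $192

$192


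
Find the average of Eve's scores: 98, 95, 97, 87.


Add the scores:
98 + 95 + 97 + 87 = 377
Divide by the number of tests:
377 / 4 = 94.25

94.25


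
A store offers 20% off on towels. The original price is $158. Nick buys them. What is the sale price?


Calculate the discount amount:
20% of $158 = $31.60
Subtract from original:
$158 - $31.60 = $126.40

$126.40


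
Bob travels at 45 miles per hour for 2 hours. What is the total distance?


Use the formula: distance = speed x time
Speed = 45 mph, Time = 2 hours
45 x 2 = 90 miles

90 miles


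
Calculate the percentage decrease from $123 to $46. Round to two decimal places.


Find the absolute change:
|46 - 123| = 77
Divide by original and multiply by 100:
77 / 123 x 100 = 62.6016...% ≈ 62.6%

62.6%


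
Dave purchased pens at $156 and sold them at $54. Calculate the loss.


Selling price = $54
Cost price = $156
Loss = cost price - selling price:
Loss = $156 - $54 = $102

$102


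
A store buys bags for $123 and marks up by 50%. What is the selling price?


Calculate the markup amount:
50% of $123 = $61.50
Add to cost:
$123 + $61.50 = $184.50

$184.50


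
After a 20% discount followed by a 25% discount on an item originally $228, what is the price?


First discount:
20% of $228 = $45.60
Price after first discount:
$228 - $45.60 = $182.40
Second discount:
25% of $182.40 = $45.60
Final price:
$182.40 - $45.60 = $136.80

$136.80


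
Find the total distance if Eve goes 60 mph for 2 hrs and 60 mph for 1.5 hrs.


Leg 1 distance:
60 x 2 = 120 miles
Leg 2 distance:
60 x 1.5 = 90 miles
Total distance:
120 + 90 = 210 miles

210 miles


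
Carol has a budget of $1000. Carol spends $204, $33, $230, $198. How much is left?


Add up expenses:
$204 + $33 + $230 + $198 = $665
Subtract from budget:
$1000 - $665 = $335

$335


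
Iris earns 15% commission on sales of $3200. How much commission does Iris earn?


Convert rate to decimal:
15% = 0.15
Multiply by sales:
$3200 x 0.15 = $480

$480


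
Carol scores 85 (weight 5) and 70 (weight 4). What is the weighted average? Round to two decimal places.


Weighted sum:
5 x 85 + 4 x 70 = 705
Total weight:
5 + 4 = 9
Weighted average:
705 / 9 = 78.3333... ≈ 78.33

78.33


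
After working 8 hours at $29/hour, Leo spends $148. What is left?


Calculate earnings:
8 x $29 = $232
Subtract spending:
$232 - $148 = $84

$84


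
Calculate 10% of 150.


Convert percentage to decimal:
10% = 0.1
Multiply:
150 x 0.1 = 15

15


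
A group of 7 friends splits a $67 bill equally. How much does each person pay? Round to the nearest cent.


Total bill: $67
Number of people: 7
Each pays: $67 / 7 = $9.5714... ≈ $9.57

$9.57


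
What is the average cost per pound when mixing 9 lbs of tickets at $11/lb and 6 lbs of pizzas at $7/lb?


Cost of tickets:
9 x $11 = $99
Cost of pizzas:
6 x $7 = $42
Total cost: $99 + $42 = $141
Total weight: 15 lbs
Average: $141 / 15 = $9.40/lb

$9.40/lb


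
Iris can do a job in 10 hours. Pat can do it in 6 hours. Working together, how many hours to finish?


Iris's rate: 1/10 of the job per hour
Pat's rate: 1/6 of the job per hour
Combined rate: 1/10 + 1/6 = 4/15 per hour
Time = 1 / (4/15) = 15/4 = 3.75 hours

3.75 hours


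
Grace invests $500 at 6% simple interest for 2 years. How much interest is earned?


Use the formula I = P x R x T / 100
P x R x T = 500 x 6 x 2 = 6000
I = 6000 / 100 = $60

$60


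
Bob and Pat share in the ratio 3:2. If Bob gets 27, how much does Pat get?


Find the multiplier:
27 / 3 = 9
Apply to Pat's share:
2 x 9 = 18

18


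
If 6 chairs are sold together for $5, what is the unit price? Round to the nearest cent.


Total cost: $5
Number of items: 6
Unit price: $5 / 6 = $0.8333... ≈ $0.83

$0.83


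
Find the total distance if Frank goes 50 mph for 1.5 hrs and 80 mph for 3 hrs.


Leg 1 distance:
50 x 1.5 = 75 miles
Leg 2 distance:
80 x 3 = 240 miles
Total distance:
75 + 240 = 315 miles

315 miles


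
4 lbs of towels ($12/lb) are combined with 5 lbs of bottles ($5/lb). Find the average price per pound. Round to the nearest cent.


Cost of towels:
4 x $12 = $48
Cost of bottles:
5 x $5 = $25
Total cost: $48 + $25 = $73
Total weight: 9 lbs
Average: $73 / 9 = $8.1111... ≈ $8.11/lb

$8.11/lb


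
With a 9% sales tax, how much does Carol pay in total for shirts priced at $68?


Calculate the tax:
9% of $68 = $6.12
Add tax to price:
$68 + $6.12 = $74.12

$74.12


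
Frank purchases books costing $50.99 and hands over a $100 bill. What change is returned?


Start with the amount paid:
$100
Subtract the price:
$100 - $50.99 = $49.01

$49.01


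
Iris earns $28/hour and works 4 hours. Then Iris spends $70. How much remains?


Calculate earnings:
4 x $28 = $112
Subtract spending:
$112 - $70 = $42

$42


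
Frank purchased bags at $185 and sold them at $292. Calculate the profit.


Selling price = $292
Cost price = $185
Profit = selling price - cost price:
Profit = $292 - $185 = $107

$107


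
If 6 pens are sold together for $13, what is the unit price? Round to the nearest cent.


Total cost: $13
Number of items: 6
Unit price: $13 / 6 = $2.1666... ≈ $2.17

$2.17


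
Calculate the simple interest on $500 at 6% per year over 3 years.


Use the formula I = P x R x T / 100
P x R x T = 500 x 6 x 3 = 9000
I = 9000 / 100 = $90

$90


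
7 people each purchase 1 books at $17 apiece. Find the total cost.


Cost per person:
1 x $17 = $17
Group total:
7 x $17 = $119

$119


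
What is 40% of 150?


Convert percentage to decimal:
40% = 0.4
Multiply:
150 x 0.4 = 60

60


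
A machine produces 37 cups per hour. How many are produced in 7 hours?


Production rate: 37 cups per hour
Time: 7 hours
Total: 37 x 7 = 259 cups

259 cups


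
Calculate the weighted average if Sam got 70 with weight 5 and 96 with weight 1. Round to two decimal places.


Weighted sum:
5 x 70 + 1 x 96 = 446
Total weight:
5 + 1 = 6
Weighted average:
446 / 6 = 74.3333... ≈ 74.33

74.33


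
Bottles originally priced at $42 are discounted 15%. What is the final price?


Calculate the discount amount:
15% of $42 = $6.30
Subtract from original:
$42 - $6.30 = $35.70

$35.70


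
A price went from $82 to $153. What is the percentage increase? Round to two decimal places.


Find the absolute change:
|153 - 82| = 71
Divide by original and multiply by 100:
71 / 82 x 100 = 86.5853...% ≈ 86.59%

86.59%


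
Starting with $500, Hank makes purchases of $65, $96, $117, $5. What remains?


Add up expenses:
$65 + $96 + $117 + $5 = $283
Subtract from budget:
$500 - $283 = $217

$217


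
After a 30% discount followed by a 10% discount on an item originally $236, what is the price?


First discount:
30% of $236 = $70.80
Price after first discount:
$236 - $70.80 = $165.20
Second discount:
10% of $165.20 = $16.52
Final price:
$165.20 - $16.52 = $148.68

$148.68


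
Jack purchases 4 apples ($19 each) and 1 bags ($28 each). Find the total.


Cost of apples:
4 x $19 = $76
Cost of bags:
1 x $28 = $28
Add both:
$76 + $28 = $104

$104


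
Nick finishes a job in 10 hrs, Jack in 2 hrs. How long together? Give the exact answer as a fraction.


Nick's rate: 1/10 of the job per hour
Jack's rate: 1/2 of the job per hour
Combined rate: 1/10 + 1/2 = 3/5 per hour
Time = 1 / (3/5) = 5/3 hours (≈ 1.67 hours)

5/3 hours


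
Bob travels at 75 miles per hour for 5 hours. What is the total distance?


Use the formula: distance = speed x time
Speed = 75 mph, Time = 5 hours
75 x 5 = 375 miles

375 miles


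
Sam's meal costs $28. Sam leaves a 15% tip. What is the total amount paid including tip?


Calculate the tip:
15% of $28 = $4.20
Add tip to meal cost:
$28 + $4.20 = $32.20

$32.20


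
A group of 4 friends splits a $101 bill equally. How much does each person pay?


Total bill: $101
Number of people: 4
Each pays: $101 / 4 = $25.25

$25.25


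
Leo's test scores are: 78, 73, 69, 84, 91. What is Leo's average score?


Add the scores:
78 + 73 + 69 + 84 + 91 = 395
Divide by the number of tests:
395 / 5 = 79

79


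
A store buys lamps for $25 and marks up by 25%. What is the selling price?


Calculate the markup amount:
25% of $25 = $6.25
Add to cost:
$25 + $6.25 = $31.25

$31.25


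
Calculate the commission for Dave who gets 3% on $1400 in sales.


Convert rate to decimal:
3% = 0.03
Multiply by sales:
$1400 x 0.03 = $42

$42


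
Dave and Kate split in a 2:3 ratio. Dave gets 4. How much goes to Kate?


Find the multiplier:
4 / 2 = 2
Apply to Kate's share:
3 x 2 = 6

6


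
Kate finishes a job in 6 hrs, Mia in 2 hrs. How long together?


Kate's rate: 1/6 of the job per hour
Mia's rate: 1/2 of the job per hour
Combined rate: 1/6 + 1/2 = 2/3 per hour
Time = 1 / (2/3) = 3/2 = 1.5 hours

1.5 hours


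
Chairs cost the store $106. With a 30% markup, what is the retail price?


Calculate the markup amount:
30% of $106 = $31.80
Add to cost:
$106 + $31.80 = $137.80

$137.80


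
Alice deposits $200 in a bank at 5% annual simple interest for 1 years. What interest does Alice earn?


Use the formula I = P x R x T / 100
P x R x T = 200 x 5 x 1 = 1000
I = 1000 / 100 = $10

$10


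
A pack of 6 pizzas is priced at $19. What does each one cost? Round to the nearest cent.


Total cost: $19
Number of items: 6
Unit price: $19 / 6 = $3.1666... ≈ $3.17

$3.17


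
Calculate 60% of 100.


Convert percentage to decimal:
60% = 0.6
Multiply:
100 x 0.6 = 60

60


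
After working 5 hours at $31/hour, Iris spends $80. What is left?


Calculate earnings:
5 x $31 = $155
Subtract spending:
$155 - $80 = $75

$75


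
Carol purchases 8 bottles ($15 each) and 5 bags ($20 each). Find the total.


Cost of bottles:
8 x $15 = $120
Cost of bags:
5 x $20 = $100
Add both:
$120 + $100 = $220

$220


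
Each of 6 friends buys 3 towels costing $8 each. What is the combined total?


Cost per person:
3 x $8 = $24
Group total:
6 x $24 = $144

$144


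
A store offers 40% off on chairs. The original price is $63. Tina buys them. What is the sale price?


Calculate the discount amount:
40% of $63 = $25.20
Subtract from original:
$63 - $25.20 = $37.80

$37.80


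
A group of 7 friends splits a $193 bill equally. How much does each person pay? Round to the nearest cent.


Total bill: $193
Number of people: 7
Each pays: $193 / 7 = $27.5714... ≈ $27.57

$27.57


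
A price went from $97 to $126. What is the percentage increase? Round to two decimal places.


Find the absolute change:
|126 - 97| = 29
Divide by original and multiply by 100:
29 / 97 x 100 = 29.8969...% ≈ 29.9%

29.9%


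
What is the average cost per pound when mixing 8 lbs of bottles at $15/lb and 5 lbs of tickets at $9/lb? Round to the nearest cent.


Cost of bottles:
8 x $15 = $120
Cost of tickets:
5 x $9 = $45
Total cost: $120 + $45 = $165
Total weight: 13 lbs
Average: $165 / 13 = $12.6923... ≈ $12.69/lb

$12.69/lb


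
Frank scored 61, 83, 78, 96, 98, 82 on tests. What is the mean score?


Add the scores:
61 + 83 + 78 + 96 + 98 + 82 = 498
Divide by the number of tests:
498 / 6 = 83

83


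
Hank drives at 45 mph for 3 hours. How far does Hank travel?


Use the formula: distance = speed x time
Speed = 45 mph, Time = 3 hours
45 x 3 = 135 miles

135 miles


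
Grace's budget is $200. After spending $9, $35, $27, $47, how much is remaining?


Add up expenses:
$9 + $35 + $27 + $47 = $118
Subtract from budget:
$200 - $118 = $82

$82


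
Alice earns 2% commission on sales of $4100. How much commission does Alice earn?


Convert rate to decimal:
2% = 0.02
Multiply by sales:
$4100 x 0.02 = $82

$82


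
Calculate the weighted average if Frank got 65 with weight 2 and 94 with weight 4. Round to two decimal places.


Weighted sum:
2 x 65 + 4 x 94 = 506
Total weight:
2 + 4 = 6
Weighted average:
506 / 6 = 84.3333... ≈ 84.33

84.33


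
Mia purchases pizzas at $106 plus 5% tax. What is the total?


Calculate the tax:
5% of $106 = $5.30
Add tax to price:
$106 + $5.30 = $111.30

$111.30


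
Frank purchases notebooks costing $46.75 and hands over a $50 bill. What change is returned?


Start with the amount paid:
$50
Subtract the price:
$50 - $46.75 = $3.25

$3.25


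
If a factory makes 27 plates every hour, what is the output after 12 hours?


Production rate: 27 plates per hour
Time: 12 hours
Total: 27 x 12 = 324 plates

324 plates


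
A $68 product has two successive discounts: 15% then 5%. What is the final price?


First discount:
15% of $68 = $10.20
Price after first discount:
$68 - $10.20 = $57.80
Second discount:
5% of $57.80 = $2.89
Final price:
$57.80 - $2.89 = $54.91

$54.91


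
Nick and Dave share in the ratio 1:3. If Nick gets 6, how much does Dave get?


Find the multiplier:
6 / 1 = 6
Apply to Dave's share:
3 x 6 = 18

18


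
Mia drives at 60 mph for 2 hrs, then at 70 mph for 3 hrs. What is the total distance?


Leg 1 distance:
60 x 2 = 120 miles
Leg 2 distance:
70 x 3 = 210 miles
Total distance:
120 + 210 = 330 miles

330 miles


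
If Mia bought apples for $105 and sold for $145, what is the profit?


Selling price = $145
Cost price = $105
Profit = selling price - cost price:
Profit = $145 - $105 = $40

$40


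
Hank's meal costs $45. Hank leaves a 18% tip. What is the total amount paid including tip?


Calculate the tip:
18% of $45 = $8.10
Add tip to meal cost:
$45 + $8.10 = $53.10

$53.10


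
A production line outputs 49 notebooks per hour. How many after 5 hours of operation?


Production rate: 49 notebooks per hour
Time: 5 hours
Total: 49 x 5 = 245 notebooks

245 notebooks


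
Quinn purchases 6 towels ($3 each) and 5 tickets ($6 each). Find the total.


Cost of towels:
6 x $3 = $18
Cost of tickets:
5 x $6 = $30
Add both:
$18 + $30 = $48

$48


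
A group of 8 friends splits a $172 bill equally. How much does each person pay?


Total bill: $172
Number of people: 8
Each pays: $172 / 8 = $21.50

$21.50


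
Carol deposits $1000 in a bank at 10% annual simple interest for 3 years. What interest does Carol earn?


Use the formula I = P x R x T / 100
P x R x T = 1000 x 10 x 3 = 30000
I = 30000 / 100 = $300

$300


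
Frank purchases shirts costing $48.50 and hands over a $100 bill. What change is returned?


Start with the amount paid:
$100
Subtract the price:
$100 - $48.50 = $51.50

$51.50


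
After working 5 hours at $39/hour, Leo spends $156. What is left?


Calculate earnings:
5 x $39 = $195
Subtract spending:
$195 - $156 = $39

$39


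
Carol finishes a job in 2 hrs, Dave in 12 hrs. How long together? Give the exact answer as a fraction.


Carol's rate: 1/2 of the job per hour
Dave's rate: 1/12 of the job per hour
Combined rate: 1/2 + 1/12 = 7/12 per hour
Time = 1 / (7/12) = 12/7 hours (≈ 1.71 hours)

12/7 hours


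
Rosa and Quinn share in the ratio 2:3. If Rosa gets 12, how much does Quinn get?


Find the multiplier:
12 / 2 = 6
Apply to Quinn's share:
3 x 6 = 18

18


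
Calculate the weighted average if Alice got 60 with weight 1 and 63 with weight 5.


Weighted sum:
1 x 60 + 5 x 63 = 375
Total weight:
1 + 5 = 6
Weighted average:
375 / 6 = 62.5

62.5


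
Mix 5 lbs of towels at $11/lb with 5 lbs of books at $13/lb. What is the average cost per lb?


Cost of towels:
5 x $11 = $55
Cost of books:
5 x $13 = $65
Total cost: $55 + $65 = $120
Total weight: 10 lbs
Average: $120 / 10 = $12/lb

$12/lb


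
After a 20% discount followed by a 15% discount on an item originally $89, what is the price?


First discount:
20% of $89 = $17.80
Price after first discount:
$89 - $17.80 = $71.20
Second discount:
15% of $71.20 = $10.68
Final price:
$71.20 - $10.68 = $60.52

$60.52


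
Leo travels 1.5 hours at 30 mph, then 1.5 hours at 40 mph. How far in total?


Leg 1 distance:
30 x 1.5 = 45 miles
Leg 2 distance:
40 x 1.5 = 60 miles
Total distance:
45 + 60 = 105 miles

105 miles


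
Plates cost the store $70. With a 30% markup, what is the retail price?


Calculate the markup amount:
30% of $70 = $21
Add to cost:
$70 + $21 = $91

$91


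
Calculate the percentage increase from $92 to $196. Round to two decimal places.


Find the absolute change:
|196 - 92| = 104
Divide by original and multiply by 100:
104 / 92 x 100 = 113.0434...% ≈ 113.04%

113.04%


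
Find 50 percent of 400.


Convert percentage to decimal:
50% = 0.5
Multiply:
400 x 0.5 = 200

200


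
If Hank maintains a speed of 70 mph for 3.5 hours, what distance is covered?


Use the formula: distance = speed x time
Speed = 70 mph, Time = 3.5 hours
70 x 3.5 = 245 miles

245 miles


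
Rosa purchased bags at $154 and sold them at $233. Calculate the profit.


Selling price = $233
Cost price = $154
Profit = selling price - cost price:
Profit = $233 - $154 = $79

$79


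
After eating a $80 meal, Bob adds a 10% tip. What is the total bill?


Calculate the tip:
10% of $80 = $8
Add tip to meal cost:
$80 + $8 = $88

$88


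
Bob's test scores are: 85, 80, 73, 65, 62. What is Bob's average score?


Add the scores:
85 + 80 + 73 + 65 + 62 = 365
Divide by the number of tests:
365 / 5 = 73

73


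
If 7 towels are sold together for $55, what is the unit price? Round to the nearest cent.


Total cost: $55
Number of items: 7
Unit price: $55 / 7 = $7.8571... ≈ $7.86

$7.86


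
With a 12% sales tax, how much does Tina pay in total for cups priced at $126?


Calculate the tax:
12% of $126 = $15.12
Add tax to price:
$126 + $15.12 = $141.12

$141.12


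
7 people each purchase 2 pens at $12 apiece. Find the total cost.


Cost per person:
2 x $12 = $24
Group total:
7 x $24 = $168

$168


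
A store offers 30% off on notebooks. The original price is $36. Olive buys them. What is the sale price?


Calculate the discount amount:
30% of $36 = $10.80
Subtract from original:
$36 - $10.80 = $25.20

$25.20


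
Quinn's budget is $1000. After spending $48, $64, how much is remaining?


Add up expenses:
$48 + $64 = $112
Subtract from budget:
$1000 - $112 = $888

$888


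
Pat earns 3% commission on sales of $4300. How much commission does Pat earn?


Convert rate to decimal:
3% = 0.03
Multiply by sales:
$4300 x 0.03 = $129

$129


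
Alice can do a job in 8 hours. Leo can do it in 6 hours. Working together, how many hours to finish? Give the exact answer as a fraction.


Alice's rate: 1/8 of the job per hour
Leo's rate: 1/6 of the job per hour
Combined rate: 1/8 + 1/6 = 7/24 per hour
Time = 1 / (7/24) = 24/7 hours (≈ 3.43 hours)

24/7 hours


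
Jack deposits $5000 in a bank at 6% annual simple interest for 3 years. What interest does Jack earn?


Use the formula I = P x R x T / 100
P x R x T = 5000 x 6 x 3 = 90000
I = 90000 / 100 = $900

$900


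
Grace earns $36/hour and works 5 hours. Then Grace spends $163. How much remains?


Calculate earnings:
5 x $36 = $180
Subtract spending:
$180 - $163 = $17

$17


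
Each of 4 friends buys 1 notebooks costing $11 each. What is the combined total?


Cost per person:
1 x $11 = $11
Group total:
4 x $11 = $44

$44


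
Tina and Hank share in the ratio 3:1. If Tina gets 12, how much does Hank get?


Find the multiplier:
12 / 3 = 4
Apply to Hank's share:
1 x 4 = 4

4


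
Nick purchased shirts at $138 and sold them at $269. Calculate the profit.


Selling price = $269
Cost price = $138
Profit = selling price - cost price:
Profit = $269 - $138 = $131

$131


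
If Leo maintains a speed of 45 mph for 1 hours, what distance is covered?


Use the formula: distance = speed x time
Speed = 45 mph, Time = 1 hours
45 x 1 = 45 miles

45 miles


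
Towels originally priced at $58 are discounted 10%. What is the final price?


Calculate the discount amount:
10% of $58 = $5.80
Subtract from original:
$58 - $5.80 = $52.20

$52.20


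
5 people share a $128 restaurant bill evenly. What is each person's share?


Total bill: $128
Number of people: 5
Each pays: $128 / 5 = $25.60

$25.60


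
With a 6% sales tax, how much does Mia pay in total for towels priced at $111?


Calculate the tax:
6% of $111 = $6.66
Add tax to price:
$111 + $6.66 = $117.66

$117.66


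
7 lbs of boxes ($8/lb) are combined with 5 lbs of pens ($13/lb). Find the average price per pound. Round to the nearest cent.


Cost of boxes:
7 x $8 = $56
Cost of pens:
5 x $13 = $65
Total cost: $56 + $65 = $121
Total weight: 12 lbs
Average: $121 / 12 = $10.0833... ≈ $10.08/lb

$10.08/lb


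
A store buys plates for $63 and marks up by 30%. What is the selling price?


Calculate the markup amount:
30% of $63 = $18.90
Add to cost:
$63 + $18.90 = $81.90

$81.90


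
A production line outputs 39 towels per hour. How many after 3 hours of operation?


Production rate: 39 towels per hour
Time: 3 hours
Total: 39 x 3 = 117 towels

117 towels


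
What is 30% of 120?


Convert percentage to decimal:
30% = 0.3
Multiply:
120 x 0.3 = 36

36


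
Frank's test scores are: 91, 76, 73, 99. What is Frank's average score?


Add the scores:
91 + 76 + 73 + 99 = 339
Divide by the number of tests:
339 / 4 = 84.75

84.75


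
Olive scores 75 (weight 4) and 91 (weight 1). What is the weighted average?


Weighted sum:
4 x 75 + 1 x 91 = 391
Total weight:
4 + 1 = 5
Weighted average:
391 / 5 = 78.2

78.2


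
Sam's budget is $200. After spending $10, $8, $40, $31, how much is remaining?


Add up expenses:
$10 + $8 + $40 + $31 = $89
Subtract from budget:
$200 - $89 = $111

$111


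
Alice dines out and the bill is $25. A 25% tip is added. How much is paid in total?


Calculate the tip:
25% of $25 = $6.25
Add tip to meal cost:
$25 + $6.25 = $31.25

$31.25


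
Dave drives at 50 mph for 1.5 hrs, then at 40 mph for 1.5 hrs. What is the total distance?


Leg 1 distance:
50 x 1.5 = 75 miles
Leg 2 distance:
40 x 1.5 = 60 miles
Total distance:
75 + 60 = 135 miles

135 miles


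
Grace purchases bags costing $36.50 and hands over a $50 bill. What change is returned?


Start with the amount paid:
$50
Subtract the price:
$50 - $36.50 = $13.50

$13.50


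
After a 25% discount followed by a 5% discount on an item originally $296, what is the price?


First discount:
25% of $296 = $74
Price after first discount:
$296 - $74 = $222
Second discount:
5% of $222 = $11.10
Final price:
$222 - $11.10 = $210.90

$210.90


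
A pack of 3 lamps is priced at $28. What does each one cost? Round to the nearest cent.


Total cost: $28
Number of items: 3
Unit price: $28 / 3 = $9.3333... ≈ $9.33

$9.33


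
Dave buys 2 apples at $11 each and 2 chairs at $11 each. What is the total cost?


Cost of apples:
2 x $11 = $22
Cost of chairs:
2 x $11 = $22
Add both:
$22 + $22 = $44

$44


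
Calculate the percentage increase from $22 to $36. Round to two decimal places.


Find the absolute change:
|36 - 22| = 14
Divide by original and multiply by 100:
14 / 22 x 100 = 63.6363...% ≈ 63.64%

63.64%


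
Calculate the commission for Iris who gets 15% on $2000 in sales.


Convert rate to decimal:
15% = 0.15
Multiply by sales:
$2000 x 0.15 = $300

$300


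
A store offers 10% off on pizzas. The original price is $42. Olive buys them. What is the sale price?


Calculate the discount amount:
10% of $42 = $4.20
Subtract from original:
$42 - $4.20 = $37.80

$37.80


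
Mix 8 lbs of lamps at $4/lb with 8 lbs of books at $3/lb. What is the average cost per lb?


Cost of lamps:
8 x $4 = $32
Cost of books:
8 x $3 = $24
Total cost: $32 + $24 = $56
Total weight: 16 lbs
Average: $56 / 16 = $3.50/lb

$3.50/lb


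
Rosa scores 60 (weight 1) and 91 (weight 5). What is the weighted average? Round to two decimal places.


Weighted sum:
1 x 60 + 5 x 91 = 515
Total weight:
1 + 5 = 6
Weighted average:
515 / 6 = 85.8333... ≈ 85.83

85.83


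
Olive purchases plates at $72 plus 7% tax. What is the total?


Calculate the tax:
7% of $72 = $5.04
Add tax to price:
$72 + $5.04 = $77.04

$77.04


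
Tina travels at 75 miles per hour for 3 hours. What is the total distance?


Use the formula: distance = speed x time
Speed = 75 mph, Time = 3 hours
75 x 3 = 225 miles

225 miles


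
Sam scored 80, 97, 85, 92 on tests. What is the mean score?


Add the scores:
80 + 97 + 85 + 92 = 354
Divide by the number of tests:
354 / 4 = 88.5

88.5


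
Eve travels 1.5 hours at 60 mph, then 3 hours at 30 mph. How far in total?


Leg 1 distance:
60 x 1.5 = 90 miles
Leg 2 distance:
30 x 3 = 90 miles
Total distance:
90 + 90 = 180 miles

180 miles


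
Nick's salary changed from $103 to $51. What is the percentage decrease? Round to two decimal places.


Find the absolute change:
|51 - 103| = 52
Divide by original and multiply by 100:
52 / 103 x 100 = 50.4854...% ≈ 50.49%

50.49%


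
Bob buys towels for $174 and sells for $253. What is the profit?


Selling price = $253
Cost price = $174
Profit = selling price - cost price:
Profit = $253 - $174 = $79

$79


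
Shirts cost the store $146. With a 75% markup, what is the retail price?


Calculate the markup amount:
75% of $146 = $109.50
Add to cost:
$146 + $109.50 = $255.50

$255.50


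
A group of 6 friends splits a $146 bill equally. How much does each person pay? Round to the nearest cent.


Total bill: $146
Number of people: 6
Each pays: $146 / 6 = $24.3333... ≈ $24.33

$24.33


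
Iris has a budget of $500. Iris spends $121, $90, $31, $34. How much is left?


Add up expenses:
$121 + $90 + $31 + $34 = $276
Subtract from budget:
$500 - $276 = $224

$224


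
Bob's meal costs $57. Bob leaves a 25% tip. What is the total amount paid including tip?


Calculate the tip:
25% of $57 = $14.25
Add tip to meal cost:
$57 + $14.25 = $71.25

$71.25


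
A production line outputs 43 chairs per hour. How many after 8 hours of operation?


Production rate: 43 chairs per hour
Time: 8 hours
Total: 43 x 8 = 344 chairs

344 chairs


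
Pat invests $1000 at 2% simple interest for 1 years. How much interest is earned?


Use the formula I = P x R x T / 100
P x R x T = 1000 x 2 x 1 = 2000
I = 2000 / 100 = $20

$20


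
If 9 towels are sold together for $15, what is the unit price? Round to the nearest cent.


Total cost: $15
Number of items: 9
Unit price: $15 / 9 = $1.6666... ≈ $1.67

$1.67


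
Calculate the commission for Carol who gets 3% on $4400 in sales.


Convert rate to decimal:
3% = 0.03
Multiply by sales:
$4400 x 0.03 = $132

$132


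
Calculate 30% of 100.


Convert percentage to decimal:
30% = 0.3
Multiply:
100 x 0.3 = 30

30


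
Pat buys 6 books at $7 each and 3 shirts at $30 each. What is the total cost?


Cost of books:
6 x $7 = $42
Cost of shirts:
3 x $30 = $90
Add both:
$42 + $90 = $132

$132


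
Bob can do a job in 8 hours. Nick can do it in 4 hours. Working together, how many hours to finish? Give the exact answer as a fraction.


Bob's rate: 1/8 of the job per hour
Nick's rate: 1/4 of the job per hour
Combined rate: 1/8 + 1/4 = 3/8 per hour
Time = 1 / (3/8) = 8/3 hours (≈ 2.67 hours)

8/3 hours


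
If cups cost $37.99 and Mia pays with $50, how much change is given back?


Start with the amount paid:
$50
Subtract the price:
$50 - $37.99 = $12.01

$12.01


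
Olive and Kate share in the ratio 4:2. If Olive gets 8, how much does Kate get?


Find the multiplier:
8 / 4 = 2
Apply to Kate's share:
2 x 2 = 4

4


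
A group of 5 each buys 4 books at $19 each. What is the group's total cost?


Cost per person:
4 x $19 = $76
Group total:
5 x $76 = $380

$380


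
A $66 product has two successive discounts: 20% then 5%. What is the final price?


First discount:
20% of $66 = $13.20
Price after first discount:
$66 - $13.20 = $52.80
Second discount:
5% of $52.80 = $2.64
Final price:
$52.80 - $2.64 = $50.16

$50.16


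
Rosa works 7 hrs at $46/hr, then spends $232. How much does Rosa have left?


Calculate earnings:
7 x $46 = $322
Subtract spending:
$322 - $232 = $90

$90


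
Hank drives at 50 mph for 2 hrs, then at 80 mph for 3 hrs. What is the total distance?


Leg 1 distance:
50 x 2 = 100 miles
Leg 2 distance:
80 x 3 = 240 miles
Total distance:
100 + 240 = 340 miles

340 miles


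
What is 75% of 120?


Convert percentage to decimal:
75% = 0.75
Multiply:
120 x 0.75 = 90

90


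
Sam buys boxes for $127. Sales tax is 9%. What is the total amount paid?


Calculate the tax:
9% of $127 = $11.43
Add tax to price:
$127 + $11.43 = $138.43

$138.43


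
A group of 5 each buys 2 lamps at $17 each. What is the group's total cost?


Cost per person:
2 x $17 = $34
Group total:
5 x $34 = $170

$170


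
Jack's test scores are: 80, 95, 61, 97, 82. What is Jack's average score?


Add the scores:
80 + 95 + 61 + 97 + 82 = 415
Divide by the number of tests:
415 / 5 = 83

83


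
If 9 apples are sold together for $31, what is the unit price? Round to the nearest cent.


Total cost: $31
Number of items: 9
Unit price: $31 / 9 = $3.4444... ≈ $3.44

$3.44


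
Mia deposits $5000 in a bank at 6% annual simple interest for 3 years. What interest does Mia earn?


Use the formula I = P x R x T / 100
P x R x T = 5000 x 6 x 3 = 90000
I = 90000 / 100 = $900

$900


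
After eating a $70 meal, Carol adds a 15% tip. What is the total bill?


Calculate the tip:
15% of $70 = $10.50
Add tip to meal cost:
$70 + $10.50 = $80.50

$80.50


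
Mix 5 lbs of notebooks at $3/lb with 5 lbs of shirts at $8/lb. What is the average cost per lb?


Cost of notebooks:
5 x $3 = $15
Cost of shirts:
5 x $8 = $40
Total cost: $15 + $40 = $55
Total weight: 10 lbs
Average: $55 / 10 = $5.50/lb

$5.50/lb


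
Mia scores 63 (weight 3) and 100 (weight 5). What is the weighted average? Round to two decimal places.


Weighted sum:
3 x 63 + 5 x 100 = 689
Total weight:
3 + 5 = 8
Weighted average:
689 / 8 = 86.125 ≈ 86.13

86.13


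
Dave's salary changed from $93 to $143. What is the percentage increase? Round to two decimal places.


Find the absolute change:
|143 - 93| = 50
Divide by original and multiply by 100:
50 / 93 x 100 = 53.7634...% ≈ 53.76%

53.76%


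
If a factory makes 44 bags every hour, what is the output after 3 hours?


Production rate: 44 bags per hour
Time: 3 hours
Total: 44 x 3 = 132 bags

132 bags


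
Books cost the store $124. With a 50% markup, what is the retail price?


Calculate the markup amount:
50% of $124 = $62
Add to cost:
$124 + $62 = $186

$186


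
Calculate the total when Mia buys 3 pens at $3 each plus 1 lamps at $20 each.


Cost of pens:
3 x $3 = $9
Cost of lamps:
1 x $20 = $20
Add both:
$9 + $20 = $29

$29


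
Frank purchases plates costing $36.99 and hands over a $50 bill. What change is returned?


Start with the amount paid:
$50
Subtract the price:
$50 - $36.99 = $13.01

$13.01
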